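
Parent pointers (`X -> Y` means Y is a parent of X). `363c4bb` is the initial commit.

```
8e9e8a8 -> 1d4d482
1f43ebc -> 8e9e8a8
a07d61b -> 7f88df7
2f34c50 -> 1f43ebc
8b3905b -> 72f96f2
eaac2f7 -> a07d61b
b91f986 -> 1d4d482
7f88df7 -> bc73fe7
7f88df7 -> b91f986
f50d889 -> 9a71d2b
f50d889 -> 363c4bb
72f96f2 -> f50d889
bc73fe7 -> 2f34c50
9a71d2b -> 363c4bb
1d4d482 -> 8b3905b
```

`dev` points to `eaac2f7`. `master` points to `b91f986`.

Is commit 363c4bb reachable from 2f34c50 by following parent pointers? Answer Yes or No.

Ancestors of 2f34c50 (commits reachable by following parents): {1d4d482, 1f43ebc, 2f34c50, 363c4bb, 72f96f2, 8b3905b, 8e9e8a8, 9a71d2b, f50d889}.
363c4bb is in that set, so it is an ancestor of 2f34c50.

Yes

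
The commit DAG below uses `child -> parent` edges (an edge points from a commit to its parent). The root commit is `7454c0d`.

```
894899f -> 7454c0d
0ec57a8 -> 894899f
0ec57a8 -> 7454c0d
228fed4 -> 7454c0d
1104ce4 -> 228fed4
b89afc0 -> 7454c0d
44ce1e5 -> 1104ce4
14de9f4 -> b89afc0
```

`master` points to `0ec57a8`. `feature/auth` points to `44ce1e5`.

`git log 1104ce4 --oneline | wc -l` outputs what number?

Walking parent pointers from 1104ce4: reachable set = {1104ce4, 228fed4, 7454c0d}.
That is 3 commits.

3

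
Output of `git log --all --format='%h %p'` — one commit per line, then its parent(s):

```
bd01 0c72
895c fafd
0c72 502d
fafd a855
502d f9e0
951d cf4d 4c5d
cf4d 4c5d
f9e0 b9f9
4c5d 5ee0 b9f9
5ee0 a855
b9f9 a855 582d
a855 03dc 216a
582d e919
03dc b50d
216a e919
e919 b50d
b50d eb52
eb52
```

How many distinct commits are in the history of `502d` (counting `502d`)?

10

Walking parent pointers from 502d: reachable set = {03dc, 216a, 502d, 582d, a855, b50d, b9f9, e919, eb52, f9e0}.
That is 10 commits.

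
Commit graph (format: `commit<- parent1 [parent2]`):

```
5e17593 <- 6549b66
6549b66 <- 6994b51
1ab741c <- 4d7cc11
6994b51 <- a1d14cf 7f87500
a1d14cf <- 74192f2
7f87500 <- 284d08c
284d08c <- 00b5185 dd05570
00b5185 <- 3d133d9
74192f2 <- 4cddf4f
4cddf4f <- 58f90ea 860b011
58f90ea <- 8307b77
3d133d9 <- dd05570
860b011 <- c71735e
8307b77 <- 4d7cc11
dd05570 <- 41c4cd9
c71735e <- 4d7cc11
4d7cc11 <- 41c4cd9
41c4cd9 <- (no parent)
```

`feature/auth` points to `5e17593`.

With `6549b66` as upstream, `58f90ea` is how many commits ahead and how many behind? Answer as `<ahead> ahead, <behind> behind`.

0 ahead, 12 behind

Reachable from 58f90ea: {41c4cd9, 4d7cc11, 58f90ea, 8307b77}.
Reachable from 6549b66: {00b5185, 284d08c, 3d133d9, 41c4cd9, 4cddf4f, 4d7cc11, 58f90ea, 6549b66, 6994b51, 74192f2, 7f87500, 8307b77, 860b011, a1d14cf, c71735e, dd05570}.
Only in 58f90ea's history (ahead): {} — 0.
Only in 6549b66's history (behind): {00b5185, 284d08c, 3d133d9, 4cddf4f, 6549b66, 6994b51, 74192f2, 7f87500, 860b011, a1d14cf, c71735e, dd05570} — 12.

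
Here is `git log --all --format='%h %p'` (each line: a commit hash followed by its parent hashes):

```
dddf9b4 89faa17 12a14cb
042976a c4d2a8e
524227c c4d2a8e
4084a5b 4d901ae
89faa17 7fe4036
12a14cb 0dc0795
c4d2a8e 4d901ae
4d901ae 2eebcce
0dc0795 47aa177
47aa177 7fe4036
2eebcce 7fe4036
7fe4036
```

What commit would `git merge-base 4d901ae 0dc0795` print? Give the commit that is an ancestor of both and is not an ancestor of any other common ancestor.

7fe4036

Ancestors of 4d901ae: {2eebcce, 4d901ae, 7fe4036}.
Ancestors of 0dc0795: {0dc0795, 47aa177, 7fe4036}.
Common ancestors: {7fe4036}.
The only common ancestor is 7fe4036, so it is the merge base.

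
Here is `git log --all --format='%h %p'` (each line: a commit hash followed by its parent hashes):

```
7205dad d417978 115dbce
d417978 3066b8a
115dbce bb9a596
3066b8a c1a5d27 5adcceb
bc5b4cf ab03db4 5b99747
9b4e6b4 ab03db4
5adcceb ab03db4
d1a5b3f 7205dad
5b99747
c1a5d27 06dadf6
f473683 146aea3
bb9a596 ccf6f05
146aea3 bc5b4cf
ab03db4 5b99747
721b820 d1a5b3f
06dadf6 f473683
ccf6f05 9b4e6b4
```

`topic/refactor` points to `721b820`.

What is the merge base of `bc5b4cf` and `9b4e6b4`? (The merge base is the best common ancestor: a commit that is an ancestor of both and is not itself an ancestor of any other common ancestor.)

ab03db4

Ancestors of bc5b4cf: {5b99747, ab03db4, bc5b4cf}.
Ancestors of 9b4e6b4: {5b99747, 9b4e6b4, ab03db4}.
Common ancestors: {5b99747, ab03db4}.
Among these, ab03db4 is not an ancestor of any other common ancestor — it is the merge base.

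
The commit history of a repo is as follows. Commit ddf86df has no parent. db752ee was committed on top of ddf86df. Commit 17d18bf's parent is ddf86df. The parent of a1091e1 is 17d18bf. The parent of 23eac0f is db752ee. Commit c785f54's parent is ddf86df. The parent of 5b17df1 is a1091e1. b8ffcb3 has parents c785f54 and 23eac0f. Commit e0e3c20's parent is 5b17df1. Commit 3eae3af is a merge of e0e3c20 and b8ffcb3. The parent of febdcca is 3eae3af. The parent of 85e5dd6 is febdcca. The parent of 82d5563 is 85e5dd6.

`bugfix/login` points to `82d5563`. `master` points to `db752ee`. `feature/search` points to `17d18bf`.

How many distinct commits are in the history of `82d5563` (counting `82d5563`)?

13

Walking parent pointers from 82d5563: reachable set = {17d18bf, 23eac0f, 3eae3af, 5b17df1, 82d5563, 85e5dd6, a1091e1, b8ffcb3, c785f54, db752ee, ddf86df, e0e3c20, febdcca}.
That is 13 commits.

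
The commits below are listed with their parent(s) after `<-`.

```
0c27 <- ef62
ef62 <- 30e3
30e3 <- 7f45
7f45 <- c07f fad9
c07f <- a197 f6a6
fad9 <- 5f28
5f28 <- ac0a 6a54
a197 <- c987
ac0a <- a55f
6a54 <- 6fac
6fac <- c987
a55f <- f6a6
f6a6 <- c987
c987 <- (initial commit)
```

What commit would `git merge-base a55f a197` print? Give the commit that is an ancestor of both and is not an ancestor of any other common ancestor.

c987

Ancestors of a55f: {a55f, c987, f6a6}.
Ancestors of a197: {a197, c987}.
Common ancestors: {c987}.
The only common ancestor is c987, so it is the merge base.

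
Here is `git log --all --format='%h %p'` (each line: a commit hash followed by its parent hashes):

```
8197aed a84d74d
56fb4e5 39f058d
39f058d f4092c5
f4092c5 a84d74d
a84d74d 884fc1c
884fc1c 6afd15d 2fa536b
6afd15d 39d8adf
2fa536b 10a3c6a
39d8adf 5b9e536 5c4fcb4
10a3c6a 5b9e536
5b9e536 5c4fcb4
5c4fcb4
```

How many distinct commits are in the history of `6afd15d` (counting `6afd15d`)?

4

Walking parent pointers from 6afd15d: reachable set = {39d8adf, 5b9e536, 5c4fcb4, 6afd15d}.
That is 4 commits.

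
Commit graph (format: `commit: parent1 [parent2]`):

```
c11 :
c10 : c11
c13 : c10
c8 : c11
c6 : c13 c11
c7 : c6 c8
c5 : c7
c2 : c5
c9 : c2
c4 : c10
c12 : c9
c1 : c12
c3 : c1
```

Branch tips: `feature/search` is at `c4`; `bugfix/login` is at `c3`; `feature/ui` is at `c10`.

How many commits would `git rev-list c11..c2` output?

Reachable from c2: {c10, c11, c13, c2, c5, c6, c7, c8}.
Reachable from c11: {c11}.
In c2's history but not c11's: {c10, c13, c2, c5, c6, c7, c8} — 7 commits.

7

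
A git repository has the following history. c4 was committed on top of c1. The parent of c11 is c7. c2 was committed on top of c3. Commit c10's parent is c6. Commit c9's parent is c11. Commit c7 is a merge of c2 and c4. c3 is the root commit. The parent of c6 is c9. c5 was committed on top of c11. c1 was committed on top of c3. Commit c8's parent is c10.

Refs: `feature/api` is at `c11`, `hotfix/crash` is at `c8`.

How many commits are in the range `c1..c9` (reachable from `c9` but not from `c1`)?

5

Reachable from c9: {c1, c11, c2, c3, c4, c7, c9}.
Reachable from c1: {c1, c3}.
In c9's history but not c1's: {c11, c2, c4, c7, c9} — 5 commits.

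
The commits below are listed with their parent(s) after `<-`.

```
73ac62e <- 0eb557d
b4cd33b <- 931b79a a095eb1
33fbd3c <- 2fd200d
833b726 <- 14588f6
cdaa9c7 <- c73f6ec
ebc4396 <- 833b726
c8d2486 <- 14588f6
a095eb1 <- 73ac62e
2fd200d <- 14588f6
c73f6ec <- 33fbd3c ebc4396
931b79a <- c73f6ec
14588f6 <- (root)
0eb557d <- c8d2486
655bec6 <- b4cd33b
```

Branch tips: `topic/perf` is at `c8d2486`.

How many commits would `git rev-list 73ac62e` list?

4

Walking parent pointers from 73ac62e: reachable set = {0eb557d, 14588f6, 73ac62e, c8d2486}.
That is 4 commits.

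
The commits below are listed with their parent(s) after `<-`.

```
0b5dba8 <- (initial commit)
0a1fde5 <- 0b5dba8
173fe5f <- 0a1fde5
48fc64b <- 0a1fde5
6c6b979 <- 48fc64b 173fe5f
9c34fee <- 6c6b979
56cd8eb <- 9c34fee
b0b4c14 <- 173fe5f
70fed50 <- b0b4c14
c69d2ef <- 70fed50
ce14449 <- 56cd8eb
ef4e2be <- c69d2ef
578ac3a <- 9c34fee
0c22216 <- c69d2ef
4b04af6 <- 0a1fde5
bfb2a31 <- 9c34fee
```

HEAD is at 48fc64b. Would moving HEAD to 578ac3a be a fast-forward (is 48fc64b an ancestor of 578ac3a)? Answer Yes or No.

Yes

A fast-forward from 48fc64b to 578ac3a is possible iff 48fc64b is an ancestor of 578ac3a.
Ancestors of 578ac3a: {0a1fde5, 0b5dba8, 173fe5f, 48fc64b, 578ac3a, 6c6b979, 9c34fee}.
48fc64b is among them, so fast-forward is possible.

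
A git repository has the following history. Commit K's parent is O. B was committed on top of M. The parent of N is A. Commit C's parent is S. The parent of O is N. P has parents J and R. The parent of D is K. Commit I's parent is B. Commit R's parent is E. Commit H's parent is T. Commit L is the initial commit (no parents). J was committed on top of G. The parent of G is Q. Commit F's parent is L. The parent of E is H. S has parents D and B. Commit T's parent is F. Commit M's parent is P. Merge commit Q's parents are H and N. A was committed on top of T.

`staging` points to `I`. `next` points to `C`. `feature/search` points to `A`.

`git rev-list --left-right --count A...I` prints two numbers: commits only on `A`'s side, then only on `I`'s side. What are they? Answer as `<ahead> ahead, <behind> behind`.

Reachable from A: {A, F, L, T}.
Reachable from I: {A, B, E, F, G, H, I, J, L, M, N, P, Q, R, T}.
Only in A's history (ahead): {} — 0.
Only in I's history (behind): {B, E, G, H, I, J, M, N, P, Q, R} — 11.

0 ahead, 11 behind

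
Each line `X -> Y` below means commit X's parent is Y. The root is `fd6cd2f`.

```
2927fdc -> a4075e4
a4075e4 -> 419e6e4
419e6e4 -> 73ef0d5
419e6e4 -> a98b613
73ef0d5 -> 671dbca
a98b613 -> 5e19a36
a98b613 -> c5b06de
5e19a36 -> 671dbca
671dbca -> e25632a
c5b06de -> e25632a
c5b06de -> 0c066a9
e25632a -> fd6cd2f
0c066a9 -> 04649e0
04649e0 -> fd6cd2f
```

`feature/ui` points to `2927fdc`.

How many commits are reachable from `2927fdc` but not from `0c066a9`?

Reachable from 2927fdc: {04649e0, 0c066a9, 2927fdc, 419e6e4, 5e19a36, 671dbca, 73ef0d5, a4075e4, a98b613, c5b06de, e25632a, fd6cd2f}.
Reachable from 0c066a9: {04649e0, 0c066a9, fd6cd2f}.
In 2927fdc's history but not 0c066a9's: {2927fdc, 419e6e4, 5e19a36, 671dbca, 73ef0d5, a4075e4, a98b613, c5b06de, e25632a} — 9 commits.

9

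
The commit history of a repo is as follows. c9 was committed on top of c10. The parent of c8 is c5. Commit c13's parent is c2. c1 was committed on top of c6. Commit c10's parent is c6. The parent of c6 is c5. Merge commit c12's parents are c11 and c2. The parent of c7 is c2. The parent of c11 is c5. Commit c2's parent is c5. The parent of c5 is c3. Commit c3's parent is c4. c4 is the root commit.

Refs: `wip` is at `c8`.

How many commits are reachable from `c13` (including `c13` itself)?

Walking parent pointers from c13: reachable set = {c13, c2, c3, c4, c5}.
That is 5 commits.

5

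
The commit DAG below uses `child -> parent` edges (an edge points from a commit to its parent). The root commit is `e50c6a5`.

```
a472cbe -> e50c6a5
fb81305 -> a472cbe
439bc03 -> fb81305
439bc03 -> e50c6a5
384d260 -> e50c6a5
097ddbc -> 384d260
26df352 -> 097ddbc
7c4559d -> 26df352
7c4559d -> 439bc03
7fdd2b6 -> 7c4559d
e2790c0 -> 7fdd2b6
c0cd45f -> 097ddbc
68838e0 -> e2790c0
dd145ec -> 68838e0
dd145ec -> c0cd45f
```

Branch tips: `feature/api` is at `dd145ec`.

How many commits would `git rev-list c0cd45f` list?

Walking parent pointers from c0cd45f: reachable set = {097ddbc, 384d260, c0cd45f, e50c6a5}.
That is 4 commits.

4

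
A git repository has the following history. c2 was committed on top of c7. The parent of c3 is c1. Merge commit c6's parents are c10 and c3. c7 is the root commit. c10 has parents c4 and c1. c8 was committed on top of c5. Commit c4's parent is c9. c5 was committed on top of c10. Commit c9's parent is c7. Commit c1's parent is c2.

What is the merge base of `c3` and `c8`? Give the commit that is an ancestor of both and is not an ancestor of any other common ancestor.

Ancestors of c3: {c1, c2, c3, c7}.
Ancestors of c8: {c1, c10, c2, c4, c5, c7, c8, c9}.
Common ancestors: {c1, c2, c7}.
Among these, c1 is not an ancestor of any other common ancestor — it is the merge base.

c1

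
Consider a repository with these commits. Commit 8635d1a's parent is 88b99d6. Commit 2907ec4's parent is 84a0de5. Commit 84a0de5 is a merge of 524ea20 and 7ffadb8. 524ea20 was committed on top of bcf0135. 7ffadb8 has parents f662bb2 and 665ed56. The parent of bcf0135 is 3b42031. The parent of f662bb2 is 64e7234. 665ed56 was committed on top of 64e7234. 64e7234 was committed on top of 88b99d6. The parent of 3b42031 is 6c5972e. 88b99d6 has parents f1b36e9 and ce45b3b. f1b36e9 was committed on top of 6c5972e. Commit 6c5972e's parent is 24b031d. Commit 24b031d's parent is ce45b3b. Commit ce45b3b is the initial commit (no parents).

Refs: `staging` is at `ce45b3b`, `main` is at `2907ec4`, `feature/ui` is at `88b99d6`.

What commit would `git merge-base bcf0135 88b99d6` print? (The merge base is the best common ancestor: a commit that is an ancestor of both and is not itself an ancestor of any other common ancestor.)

6c5972e

Ancestors of bcf0135: {24b031d, 3b42031, 6c5972e, bcf0135, ce45b3b}.
Ancestors of 88b99d6: {24b031d, 6c5972e, 88b99d6, ce45b3b, f1b36e9}.
Common ancestors: {24b031d, 6c5972e, ce45b3b}.
Among these, 6c5972e is not an ancestor of any other common ancestor — it is the merge base.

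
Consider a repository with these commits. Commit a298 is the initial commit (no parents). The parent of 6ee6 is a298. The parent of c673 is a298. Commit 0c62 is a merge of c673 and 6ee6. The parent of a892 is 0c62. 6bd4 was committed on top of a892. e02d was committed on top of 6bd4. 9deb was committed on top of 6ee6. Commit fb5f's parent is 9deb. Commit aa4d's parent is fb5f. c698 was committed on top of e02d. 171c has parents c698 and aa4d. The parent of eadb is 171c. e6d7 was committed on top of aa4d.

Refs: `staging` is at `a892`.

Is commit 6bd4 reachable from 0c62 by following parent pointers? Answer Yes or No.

No

Ancestors of 0c62: {0c62, 6ee6, a298, c673}.
6bd4 is not in that set, so it is not an ancestor of 0c62.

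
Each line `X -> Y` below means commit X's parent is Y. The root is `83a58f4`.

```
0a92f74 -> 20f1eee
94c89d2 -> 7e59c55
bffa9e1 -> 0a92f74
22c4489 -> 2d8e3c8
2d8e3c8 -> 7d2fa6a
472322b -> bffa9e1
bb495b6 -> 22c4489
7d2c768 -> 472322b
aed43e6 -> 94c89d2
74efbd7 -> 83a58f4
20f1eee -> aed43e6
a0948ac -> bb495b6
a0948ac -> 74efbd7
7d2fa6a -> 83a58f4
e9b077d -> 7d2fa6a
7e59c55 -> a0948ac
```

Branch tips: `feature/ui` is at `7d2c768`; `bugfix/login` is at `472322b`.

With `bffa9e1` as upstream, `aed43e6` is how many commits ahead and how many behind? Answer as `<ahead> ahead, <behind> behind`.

Reachable from aed43e6: {22c4489, 2d8e3c8, 74efbd7, 7d2fa6a, 7e59c55, 83a58f4, 94c89d2, a0948ac, aed43e6, bb495b6}.
Reachable from bffa9e1: {0a92f74, 20f1eee, 22c4489, 2d8e3c8, 74efbd7, 7d2fa6a, 7e59c55, 83a58f4, 94c89d2, a0948ac, aed43e6, bb495b6, bffa9e1}.
Only in aed43e6's history (ahead): {} — 0.
Only in bffa9e1's history (behind): {0a92f74, 20f1eee, bffa9e1} — 3.

0 ahead, 3 behind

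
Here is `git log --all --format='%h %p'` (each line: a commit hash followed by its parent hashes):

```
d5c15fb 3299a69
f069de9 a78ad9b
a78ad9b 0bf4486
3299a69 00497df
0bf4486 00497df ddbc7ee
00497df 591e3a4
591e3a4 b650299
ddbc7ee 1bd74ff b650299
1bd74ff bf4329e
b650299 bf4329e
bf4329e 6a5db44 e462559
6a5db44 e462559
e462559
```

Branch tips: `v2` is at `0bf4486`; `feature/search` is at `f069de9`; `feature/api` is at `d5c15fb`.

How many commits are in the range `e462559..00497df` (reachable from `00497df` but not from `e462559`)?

Reachable from 00497df: {00497df, 591e3a4, 6a5db44, b650299, bf4329e, e462559}.
Reachable from e462559: {e462559}.
In 00497df's history but not e462559's: {00497df, 591e3a4, 6a5db44, b650299, bf4329e} — 5 commits.

5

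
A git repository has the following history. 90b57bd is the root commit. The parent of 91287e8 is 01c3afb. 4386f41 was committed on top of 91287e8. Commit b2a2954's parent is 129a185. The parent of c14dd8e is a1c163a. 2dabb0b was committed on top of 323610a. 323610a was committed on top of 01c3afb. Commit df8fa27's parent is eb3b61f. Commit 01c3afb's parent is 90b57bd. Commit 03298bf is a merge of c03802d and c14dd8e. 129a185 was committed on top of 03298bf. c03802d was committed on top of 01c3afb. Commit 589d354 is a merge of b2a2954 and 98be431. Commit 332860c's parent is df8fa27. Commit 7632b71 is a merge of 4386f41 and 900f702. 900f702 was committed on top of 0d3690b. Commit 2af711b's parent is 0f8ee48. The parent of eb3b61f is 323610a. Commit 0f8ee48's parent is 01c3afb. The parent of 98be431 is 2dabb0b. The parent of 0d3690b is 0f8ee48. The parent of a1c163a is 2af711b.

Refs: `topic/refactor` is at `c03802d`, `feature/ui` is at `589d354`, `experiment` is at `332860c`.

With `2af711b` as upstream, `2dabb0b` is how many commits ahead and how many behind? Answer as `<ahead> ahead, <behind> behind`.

2 ahead, 2 behind

Reachable from 2dabb0b: {01c3afb, 2dabb0b, 323610a, 90b57bd}.
Reachable from 2af711b: {01c3afb, 0f8ee48, 2af711b, 90b57bd}.
Only in 2dabb0b's history (ahead): {2dabb0b, 323610a} — 2.
Only in 2af711b's history (behind): {0f8ee48, 2af711b} — 2.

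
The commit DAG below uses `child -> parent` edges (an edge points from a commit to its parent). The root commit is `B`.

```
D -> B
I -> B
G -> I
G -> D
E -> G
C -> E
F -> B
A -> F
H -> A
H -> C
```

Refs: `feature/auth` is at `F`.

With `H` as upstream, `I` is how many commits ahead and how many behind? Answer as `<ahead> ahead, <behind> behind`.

0 ahead, 7 behind

Reachable from I: {B, I}.
Reachable from H: {A, B, C, D, E, F, G, H, I}.
Only in I's history (ahead): {} — 0.
Only in H's history (behind): {A, C, D, E, F, G, H} — 7.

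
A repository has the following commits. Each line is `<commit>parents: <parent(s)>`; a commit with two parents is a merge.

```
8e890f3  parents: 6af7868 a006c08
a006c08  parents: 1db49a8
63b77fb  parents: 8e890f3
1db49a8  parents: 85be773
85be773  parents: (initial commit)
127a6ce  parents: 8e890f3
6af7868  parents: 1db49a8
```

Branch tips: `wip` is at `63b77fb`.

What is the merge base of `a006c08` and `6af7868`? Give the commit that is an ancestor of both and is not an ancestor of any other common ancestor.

1db49a8

Ancestors of a006c08: {1db49a8, 85be773, a006c08}.
Ancestors of 6af7868: {1db49a8, 6af7868, 85be773}.
Common ancestors: {1db49a8, 85be773}.
Among these, 1db49a8 is not an ancestor of any other common ancestor — it is the merge base.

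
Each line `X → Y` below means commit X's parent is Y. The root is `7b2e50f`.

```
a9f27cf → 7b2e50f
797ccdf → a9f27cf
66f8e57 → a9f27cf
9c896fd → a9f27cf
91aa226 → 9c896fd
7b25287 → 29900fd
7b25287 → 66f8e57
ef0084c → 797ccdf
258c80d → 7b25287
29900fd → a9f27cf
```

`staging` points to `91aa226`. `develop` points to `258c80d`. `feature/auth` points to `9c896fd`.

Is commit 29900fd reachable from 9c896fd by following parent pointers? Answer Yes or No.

Ancestors of 9c896fd: {7b2e50f, 9c896fd, a9f27cf}.
29900fd is not in that set, so it is not an ancestor of 9c896fd.

No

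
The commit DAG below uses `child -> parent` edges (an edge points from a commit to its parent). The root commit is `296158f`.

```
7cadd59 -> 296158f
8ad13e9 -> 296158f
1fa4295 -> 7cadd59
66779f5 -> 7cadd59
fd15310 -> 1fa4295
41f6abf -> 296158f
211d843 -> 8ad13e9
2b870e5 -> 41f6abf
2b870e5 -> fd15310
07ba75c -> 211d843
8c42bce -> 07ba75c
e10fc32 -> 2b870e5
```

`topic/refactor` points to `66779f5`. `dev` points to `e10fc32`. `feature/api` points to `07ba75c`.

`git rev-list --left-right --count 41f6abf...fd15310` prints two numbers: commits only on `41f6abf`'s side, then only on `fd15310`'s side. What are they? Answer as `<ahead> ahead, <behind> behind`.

1 ahead, 3 behind

Reachable from 41f6abf: {296158f, 41f6abf}.
Reachable from fd15310: {1fa4295, 296158f, 7cadd59, fd15310}.
Only in 41f6abf's history (ahead): {41f6abf} — 1.
Only in fd15310's history (behind): {1fa4295, 7cadd59, fd15310} — 3.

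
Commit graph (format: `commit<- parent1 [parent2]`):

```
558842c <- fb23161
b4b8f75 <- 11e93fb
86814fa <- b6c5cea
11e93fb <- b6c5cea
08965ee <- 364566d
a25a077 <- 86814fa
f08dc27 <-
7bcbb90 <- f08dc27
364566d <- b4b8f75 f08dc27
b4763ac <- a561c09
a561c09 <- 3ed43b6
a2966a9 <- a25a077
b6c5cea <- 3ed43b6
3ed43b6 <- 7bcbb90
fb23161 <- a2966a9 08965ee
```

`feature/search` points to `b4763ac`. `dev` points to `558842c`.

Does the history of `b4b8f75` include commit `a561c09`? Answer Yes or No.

Ancestors of b4b8f75: {11e93fb, 3ed43b6, 7bcbb90, b4b8f75, b6c5cea, f08dc27}.
a561c09 is not in that set, so it is not an ancestor of b4b8f75.

No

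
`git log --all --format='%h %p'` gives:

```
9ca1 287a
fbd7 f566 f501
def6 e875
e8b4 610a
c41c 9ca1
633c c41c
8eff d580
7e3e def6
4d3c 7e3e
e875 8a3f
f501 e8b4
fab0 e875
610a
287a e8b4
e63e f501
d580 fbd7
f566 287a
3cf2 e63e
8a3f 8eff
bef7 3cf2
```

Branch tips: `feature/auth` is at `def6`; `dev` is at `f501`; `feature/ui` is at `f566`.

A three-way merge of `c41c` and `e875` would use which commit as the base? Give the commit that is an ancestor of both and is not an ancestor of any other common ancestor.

287a

Ancestors of c41c: {287a, 610a, 9ca1, c41c, e8b4}.
Ancestors of e875: {287a, 610a, 8a3f, 8eff, d580, e875, e8b4, f501, f566, fbd7}.
Common ancestors: {287a, 610a, e8b4}.
Among these, 287a is not an ancestor of any other common ancestor — it is the merge base.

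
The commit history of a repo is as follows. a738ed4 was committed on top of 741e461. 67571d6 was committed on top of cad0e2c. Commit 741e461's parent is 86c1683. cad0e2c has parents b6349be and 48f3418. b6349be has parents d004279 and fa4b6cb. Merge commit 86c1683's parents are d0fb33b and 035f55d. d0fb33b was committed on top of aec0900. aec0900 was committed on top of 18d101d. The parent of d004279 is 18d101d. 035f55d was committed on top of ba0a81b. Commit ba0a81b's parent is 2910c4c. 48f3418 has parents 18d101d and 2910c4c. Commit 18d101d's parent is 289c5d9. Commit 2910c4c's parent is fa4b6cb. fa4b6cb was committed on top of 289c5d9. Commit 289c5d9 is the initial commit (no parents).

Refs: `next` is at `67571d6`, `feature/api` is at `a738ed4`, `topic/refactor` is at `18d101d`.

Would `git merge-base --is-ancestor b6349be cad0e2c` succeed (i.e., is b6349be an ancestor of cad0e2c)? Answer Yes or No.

Ancestors of cad0e2c (commits reachable by following parents): {18d101d, 289c5d9, 2910c4c, 48f3418, b6349be, cad0e2c, d004279, fa4b6cb}.
b6349be is in that set, so it is an ancestor of cad0e2c.

Yes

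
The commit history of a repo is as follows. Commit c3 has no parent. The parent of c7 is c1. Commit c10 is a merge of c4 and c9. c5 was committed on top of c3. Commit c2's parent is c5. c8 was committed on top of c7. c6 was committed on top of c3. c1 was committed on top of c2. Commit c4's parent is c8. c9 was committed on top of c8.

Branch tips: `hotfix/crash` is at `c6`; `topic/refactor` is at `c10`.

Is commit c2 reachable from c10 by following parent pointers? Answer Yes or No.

Ancestors of c10 (commits reachable by following parents): {c1, c10, c2, c3, c4, c5, c7, c8, c9}.
c2 is in that set, so it is an ancestor of c10.

Yes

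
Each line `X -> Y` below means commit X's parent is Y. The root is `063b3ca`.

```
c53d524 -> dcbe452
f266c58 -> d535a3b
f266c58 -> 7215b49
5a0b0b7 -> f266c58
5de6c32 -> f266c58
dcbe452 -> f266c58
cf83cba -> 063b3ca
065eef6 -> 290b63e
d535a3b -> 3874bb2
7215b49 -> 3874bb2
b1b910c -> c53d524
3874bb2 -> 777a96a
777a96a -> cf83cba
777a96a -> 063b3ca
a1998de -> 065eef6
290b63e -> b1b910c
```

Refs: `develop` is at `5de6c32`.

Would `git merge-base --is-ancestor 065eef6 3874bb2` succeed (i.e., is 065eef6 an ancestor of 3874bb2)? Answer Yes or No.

Ancestors of 3874bb2: {063b3ca, 3874bb2, 777a96a, cf83cba}.
065eef6 is not in that set, so it is not an ancestor of 3874bb2.

No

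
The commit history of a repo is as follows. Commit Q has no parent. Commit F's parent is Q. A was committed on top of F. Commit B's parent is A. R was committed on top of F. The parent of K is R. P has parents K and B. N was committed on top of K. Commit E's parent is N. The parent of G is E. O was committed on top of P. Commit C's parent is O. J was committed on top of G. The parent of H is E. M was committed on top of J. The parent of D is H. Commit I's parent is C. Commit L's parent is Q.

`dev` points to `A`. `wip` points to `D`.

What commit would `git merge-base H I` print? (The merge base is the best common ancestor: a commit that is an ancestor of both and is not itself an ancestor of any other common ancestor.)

Ancestors of H: {E, F, H, K, N, Q, R}.
Ancestors of I: {A, B, C, F, I, K, O, P, Q, R}.
Common ancestors: {F, K, Q, R}.
Among these, K is not an ancestor of any other common ancestor — it is the merge base.

K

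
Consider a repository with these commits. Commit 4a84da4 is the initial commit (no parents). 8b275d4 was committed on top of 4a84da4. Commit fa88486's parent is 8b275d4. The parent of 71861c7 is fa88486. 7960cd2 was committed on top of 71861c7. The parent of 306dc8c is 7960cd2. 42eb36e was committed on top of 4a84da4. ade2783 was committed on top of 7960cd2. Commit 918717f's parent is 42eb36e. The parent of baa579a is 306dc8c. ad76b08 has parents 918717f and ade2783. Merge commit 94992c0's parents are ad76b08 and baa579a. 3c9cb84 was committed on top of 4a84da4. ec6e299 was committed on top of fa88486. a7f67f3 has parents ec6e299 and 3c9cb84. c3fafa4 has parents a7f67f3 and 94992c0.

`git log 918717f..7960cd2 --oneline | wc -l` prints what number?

4

Reachable from 7960cd2: {4a84da4, 71861c7, 7960cd2, 8b275d4, fa88486}.
Reachable from 918717f: {42eb36e, 4a84da4, 918717f}.
In 7960cd2's history but not 918717f's: {71861c7, 7960cd2, 8b275d4, fa88486} — 4 commits.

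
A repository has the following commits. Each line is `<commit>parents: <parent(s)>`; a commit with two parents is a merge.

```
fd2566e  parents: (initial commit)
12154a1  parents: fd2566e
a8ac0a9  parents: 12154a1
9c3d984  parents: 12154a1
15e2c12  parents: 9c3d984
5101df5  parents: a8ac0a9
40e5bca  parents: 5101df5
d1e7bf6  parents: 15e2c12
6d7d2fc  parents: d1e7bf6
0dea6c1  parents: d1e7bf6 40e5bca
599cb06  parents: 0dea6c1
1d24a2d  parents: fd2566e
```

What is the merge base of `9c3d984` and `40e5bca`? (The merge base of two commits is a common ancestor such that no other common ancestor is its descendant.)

Ancestors of 9c3d984: {12154a1, 9c3d984, fd2566e}.
Ancestors of 40e5bca: {12154a1, 40e5bca, 5101df5, a8ac0a9, fd2566e}.
Common ancestors: {12154a1, fd2566e}.
Among these, 12154a1 is not an ancestor of any other common ancestor — it is the merge base.

12154a1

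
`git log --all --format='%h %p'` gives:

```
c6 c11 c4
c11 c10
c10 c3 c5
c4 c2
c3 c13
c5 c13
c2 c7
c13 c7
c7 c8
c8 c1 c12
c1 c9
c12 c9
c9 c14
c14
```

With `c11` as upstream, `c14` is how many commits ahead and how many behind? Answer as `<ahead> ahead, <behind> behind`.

Reachable from c14: {c14}.
Reachable from c11: {c1, c10, c11, c12, c13, c14, c3, c5, c7, c8, c9}.
Only in c14's history (ahead): {} — 0.
Only in c11's history (behind): {c1, c10, c11, c12, c13, c3, c5, c7, c8, c9} — 10.

0 ahead, 10 behind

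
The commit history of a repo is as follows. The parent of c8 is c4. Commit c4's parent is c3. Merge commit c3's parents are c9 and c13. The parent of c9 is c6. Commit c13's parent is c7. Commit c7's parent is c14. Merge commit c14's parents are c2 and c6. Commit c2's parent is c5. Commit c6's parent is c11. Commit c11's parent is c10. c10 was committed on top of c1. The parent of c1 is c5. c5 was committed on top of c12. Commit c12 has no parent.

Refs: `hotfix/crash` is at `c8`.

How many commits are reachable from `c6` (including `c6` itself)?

Walking parent pointers from c6: reachable set = {c1, c10, c11, c12, c5, c6}.
That is 6 commits.

6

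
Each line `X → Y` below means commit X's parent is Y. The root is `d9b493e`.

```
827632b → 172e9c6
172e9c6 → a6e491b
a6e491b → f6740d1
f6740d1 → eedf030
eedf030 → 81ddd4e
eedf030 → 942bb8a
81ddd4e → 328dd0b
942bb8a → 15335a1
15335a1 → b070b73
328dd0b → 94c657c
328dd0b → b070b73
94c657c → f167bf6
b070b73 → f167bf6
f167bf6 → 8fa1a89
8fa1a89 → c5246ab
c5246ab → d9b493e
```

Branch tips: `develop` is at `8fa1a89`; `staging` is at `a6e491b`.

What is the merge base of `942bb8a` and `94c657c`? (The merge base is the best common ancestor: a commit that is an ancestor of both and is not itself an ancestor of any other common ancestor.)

Ancestors of 942bb8a: {15335a1, 8fa1a89, 942bb8a, b070b73, c5246ab, d9b493e, f167bf6}.
Ancestors of 94c657c: {8fa1a89, 94c657c, c5246ab, d9b493e, f167bf6}.
Common ancestors: {8fa1a89, c5246ab, d9b493e, f167bf6}.
Among these, f167bf6 is not an ancestor of any other common ancestor — it is the merge base.

f167bf6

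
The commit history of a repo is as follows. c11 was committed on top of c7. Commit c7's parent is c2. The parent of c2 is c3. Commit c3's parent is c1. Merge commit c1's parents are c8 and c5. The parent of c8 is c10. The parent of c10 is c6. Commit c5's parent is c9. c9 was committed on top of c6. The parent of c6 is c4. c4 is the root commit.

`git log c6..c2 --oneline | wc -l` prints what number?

Reachable from c2: {c1, c10, c2, c3, c4, c5, c6, c8, c9}.
Reachable from c6: {c4, c6}.
In c2's history but not c6's: {c1, c10, c2, c3, c5, c8, c9} — 7 commits.

7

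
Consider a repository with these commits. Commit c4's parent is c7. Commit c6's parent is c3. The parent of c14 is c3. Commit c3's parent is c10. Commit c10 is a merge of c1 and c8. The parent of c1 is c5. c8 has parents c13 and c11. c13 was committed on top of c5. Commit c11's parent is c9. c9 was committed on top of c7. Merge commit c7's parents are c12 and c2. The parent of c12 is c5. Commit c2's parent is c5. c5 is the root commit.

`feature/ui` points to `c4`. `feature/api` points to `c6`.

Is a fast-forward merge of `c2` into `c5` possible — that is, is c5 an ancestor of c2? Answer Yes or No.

Yes

A fast-forward from c5 to c2 is possible iff c5 is an ancestor of c2.
Ancestors of c2: {c2, c5}.
c5 is among them, so fast-forward is possible.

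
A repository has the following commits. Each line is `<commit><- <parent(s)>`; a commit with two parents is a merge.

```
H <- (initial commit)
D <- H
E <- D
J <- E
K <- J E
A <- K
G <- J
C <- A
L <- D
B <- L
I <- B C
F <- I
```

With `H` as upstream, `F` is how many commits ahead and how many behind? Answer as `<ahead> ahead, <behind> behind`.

10 ahead, 0 behind

Reachable from F: {A, B, C, D, E, F, H, I, J, K, L}.
Reachable from H: {H}.
Only in F's history (ahead): {A, B, C, D, E, F, I, J, K, L} — 10.
Only in H's history (behind): {} — 0.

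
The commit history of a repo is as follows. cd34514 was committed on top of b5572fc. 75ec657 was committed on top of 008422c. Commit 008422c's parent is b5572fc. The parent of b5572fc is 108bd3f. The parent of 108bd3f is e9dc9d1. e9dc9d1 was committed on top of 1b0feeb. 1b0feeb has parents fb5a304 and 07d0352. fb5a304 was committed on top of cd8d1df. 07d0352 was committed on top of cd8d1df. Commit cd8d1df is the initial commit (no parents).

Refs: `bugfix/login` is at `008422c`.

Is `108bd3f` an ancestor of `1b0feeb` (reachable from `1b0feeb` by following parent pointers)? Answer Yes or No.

Ancestors of 1b0feeb: {07d0352, 1b0feeb, cd8d1df, fb5a304}.
108bd3f is not in that set, so it is not an ancestor of 1b0feeb.

No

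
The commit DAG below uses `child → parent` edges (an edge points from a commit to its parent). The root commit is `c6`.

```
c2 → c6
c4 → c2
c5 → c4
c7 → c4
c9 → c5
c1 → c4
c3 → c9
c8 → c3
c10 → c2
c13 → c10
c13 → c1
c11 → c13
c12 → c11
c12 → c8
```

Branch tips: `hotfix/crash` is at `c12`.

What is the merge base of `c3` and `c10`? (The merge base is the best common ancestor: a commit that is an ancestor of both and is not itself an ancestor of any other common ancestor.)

Ancestors of c3: {c2, c3, c4, c5, c6, c9}.
Ancestors of c10: {c10, c2, c6}.
Common ancestors: {c2, c6}.
Among these, c2 is not an ancestor of any other common ancestor — it is the merge base.

c2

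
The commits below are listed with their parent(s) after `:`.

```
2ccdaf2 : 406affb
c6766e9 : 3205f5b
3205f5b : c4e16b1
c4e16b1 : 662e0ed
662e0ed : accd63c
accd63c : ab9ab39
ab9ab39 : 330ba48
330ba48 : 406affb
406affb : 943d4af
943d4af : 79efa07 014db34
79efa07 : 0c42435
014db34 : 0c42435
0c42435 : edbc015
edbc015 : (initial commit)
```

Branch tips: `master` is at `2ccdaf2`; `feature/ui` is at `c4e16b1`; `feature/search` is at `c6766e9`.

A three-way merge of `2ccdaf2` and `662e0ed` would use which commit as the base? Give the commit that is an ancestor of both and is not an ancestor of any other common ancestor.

406affb

Ancestors of 2ccdaf2: {014db34, 0c42435, 2ccdaf2, 406affb, 79efa07, 943d4af, edbc015}.
Ancestors of 662e0ed: {014db34, 0c42435, 330ba48, 406affb, 662e0ed, 79efa07, 943d4af, ab9ab39, accd63c, edbc015}.
Common ancestors: {014db34, 0c42435, 406affb, 79efa07, 943d4af, edbc015}.
Among these, 406affb is not an ancestor of any other common ancestor — it is the merge base.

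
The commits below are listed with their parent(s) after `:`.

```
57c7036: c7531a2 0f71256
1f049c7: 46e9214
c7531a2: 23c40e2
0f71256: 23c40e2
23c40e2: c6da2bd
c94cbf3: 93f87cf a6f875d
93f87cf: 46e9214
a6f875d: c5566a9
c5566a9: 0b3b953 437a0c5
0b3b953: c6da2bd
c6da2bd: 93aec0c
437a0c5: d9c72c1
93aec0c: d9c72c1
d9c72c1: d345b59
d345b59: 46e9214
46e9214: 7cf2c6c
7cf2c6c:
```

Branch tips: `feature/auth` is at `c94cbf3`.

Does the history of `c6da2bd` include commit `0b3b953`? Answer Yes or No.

No

Ancestors of c6da2bd: {46e9214, 7cf2c6c, 93aec0c, c6da2bd, d345b59, d9c72c1}.
0b3b953 is not in that set, so it is not an ancestor of c6da2bd.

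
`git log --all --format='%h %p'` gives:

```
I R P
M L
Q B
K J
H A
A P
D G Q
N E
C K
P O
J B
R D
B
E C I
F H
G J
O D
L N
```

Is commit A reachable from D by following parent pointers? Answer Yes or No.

Ancestors of D: {B, D, G, J, Q}.
A is not in that set, so it is not an ancestor of D.

No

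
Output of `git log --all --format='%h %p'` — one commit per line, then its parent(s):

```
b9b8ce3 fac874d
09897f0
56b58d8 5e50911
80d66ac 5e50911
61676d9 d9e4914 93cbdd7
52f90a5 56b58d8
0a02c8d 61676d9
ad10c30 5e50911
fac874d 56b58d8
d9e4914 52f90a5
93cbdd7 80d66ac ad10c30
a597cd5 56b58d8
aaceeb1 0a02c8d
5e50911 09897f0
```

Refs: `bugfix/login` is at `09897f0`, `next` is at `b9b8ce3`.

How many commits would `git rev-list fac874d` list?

Walking parent pointers from fac874d: reachable set = {09897f0, 56b58d8, 5e50911, fac874d}.
That is 4 commits.

4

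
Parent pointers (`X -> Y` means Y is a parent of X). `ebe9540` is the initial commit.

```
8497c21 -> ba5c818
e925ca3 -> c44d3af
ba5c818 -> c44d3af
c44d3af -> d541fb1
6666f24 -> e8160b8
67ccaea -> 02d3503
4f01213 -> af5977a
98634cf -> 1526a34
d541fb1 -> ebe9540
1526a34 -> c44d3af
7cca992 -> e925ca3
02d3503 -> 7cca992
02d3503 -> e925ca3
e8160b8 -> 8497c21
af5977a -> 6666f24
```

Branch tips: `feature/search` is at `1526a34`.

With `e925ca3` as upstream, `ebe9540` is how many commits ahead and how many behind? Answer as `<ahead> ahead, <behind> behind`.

Reachable from ebe9540: {ebe9540}.
Reachable from e925ca3: {c44d3af, d541fb1, e925ca3, ebe9540}.
Only in ebe9540's history (ahead): {} — 0.
Only in e925ca3's history (behind): {c44d3af, d541fb1, e925ca3} — 3.

0 ahead, 3 behind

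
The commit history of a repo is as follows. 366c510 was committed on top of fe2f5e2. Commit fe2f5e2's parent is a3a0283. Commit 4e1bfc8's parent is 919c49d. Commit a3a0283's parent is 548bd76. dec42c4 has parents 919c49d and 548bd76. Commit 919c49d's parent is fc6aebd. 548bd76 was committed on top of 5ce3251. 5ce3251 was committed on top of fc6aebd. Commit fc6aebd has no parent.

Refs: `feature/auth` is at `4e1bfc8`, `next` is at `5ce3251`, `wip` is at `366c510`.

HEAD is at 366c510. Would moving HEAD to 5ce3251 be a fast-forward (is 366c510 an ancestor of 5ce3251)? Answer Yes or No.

A fast-forward from 366c510 to 5ce3251 is possible iff 366c510 is an ancestor of 5ce3251.
Ancestors of 5ce3251: {5ce3251, fc6aebd}.
366c510 is not among them, so fast-forward is not possible.

No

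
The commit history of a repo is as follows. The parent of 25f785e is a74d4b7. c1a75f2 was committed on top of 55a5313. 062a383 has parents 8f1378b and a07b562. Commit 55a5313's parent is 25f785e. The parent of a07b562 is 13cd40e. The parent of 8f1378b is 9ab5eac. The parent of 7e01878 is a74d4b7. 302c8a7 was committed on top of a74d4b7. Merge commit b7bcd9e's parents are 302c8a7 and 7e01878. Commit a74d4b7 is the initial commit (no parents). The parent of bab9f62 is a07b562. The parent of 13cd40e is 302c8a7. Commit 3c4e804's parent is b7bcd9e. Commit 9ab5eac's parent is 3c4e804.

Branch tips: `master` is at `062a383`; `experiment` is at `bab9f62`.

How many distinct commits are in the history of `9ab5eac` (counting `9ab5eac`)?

6

Walking parent pointers from 9ab5eac: reachable set = {302c8a7, 3c4e804, 7e01878, 9ab5eac, a74d4b7, b7bcd9e}.
That is 6 commits.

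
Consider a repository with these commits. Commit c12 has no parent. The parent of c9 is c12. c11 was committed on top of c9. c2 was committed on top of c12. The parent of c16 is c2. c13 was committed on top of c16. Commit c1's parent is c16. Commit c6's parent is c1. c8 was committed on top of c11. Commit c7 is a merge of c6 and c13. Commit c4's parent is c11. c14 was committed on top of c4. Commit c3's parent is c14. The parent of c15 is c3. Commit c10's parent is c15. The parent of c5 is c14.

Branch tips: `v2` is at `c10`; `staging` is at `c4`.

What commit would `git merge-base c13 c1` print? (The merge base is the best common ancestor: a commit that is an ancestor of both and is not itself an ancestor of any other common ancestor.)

Ancestors of c13: {c12, c13, c16, c2}.
Ancestors of c1: {c1, c12, c16, c2}.
Common ancestors: {c12, c16, c2}.
Among these, c16 is not an ancestor of any other common ancestor — it is the merge base.

c16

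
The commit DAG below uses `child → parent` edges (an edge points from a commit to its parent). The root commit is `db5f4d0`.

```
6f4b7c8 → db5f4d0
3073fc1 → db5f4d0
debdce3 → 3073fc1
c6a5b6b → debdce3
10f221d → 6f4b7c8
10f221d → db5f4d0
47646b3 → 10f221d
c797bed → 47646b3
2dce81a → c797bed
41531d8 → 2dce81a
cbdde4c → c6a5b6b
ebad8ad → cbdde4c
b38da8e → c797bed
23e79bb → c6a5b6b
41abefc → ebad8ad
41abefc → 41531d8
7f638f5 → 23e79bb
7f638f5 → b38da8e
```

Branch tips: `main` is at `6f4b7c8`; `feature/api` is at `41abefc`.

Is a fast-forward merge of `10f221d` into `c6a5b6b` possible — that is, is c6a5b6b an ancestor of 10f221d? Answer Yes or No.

No

A fast-forward from c6a5b6b to 10f221d is possible iff c6a5b6b is an ancestor of 10f221d.
Ancestors of 10f221d: {10f221d, 6f4b7c8, db5f4d0}.
c6a5b6b is not among them, so fast-forward is not possible.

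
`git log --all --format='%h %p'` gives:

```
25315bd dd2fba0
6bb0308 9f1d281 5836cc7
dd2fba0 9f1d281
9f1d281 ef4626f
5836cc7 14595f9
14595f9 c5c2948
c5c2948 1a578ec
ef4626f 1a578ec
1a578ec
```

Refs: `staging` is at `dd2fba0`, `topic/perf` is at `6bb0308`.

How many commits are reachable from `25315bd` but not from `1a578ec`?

4

Reachable from 25315bd: {1a578ec, 25315bd, 9f1d281, dd2fba0, ef4626f}.
Reachable from 1a578ec: {1a578ec}.
In 25315bd's history but not 1a578ec's: {25315bd, 9f1d281, dd2fba0, ef4626f} — 4 commits.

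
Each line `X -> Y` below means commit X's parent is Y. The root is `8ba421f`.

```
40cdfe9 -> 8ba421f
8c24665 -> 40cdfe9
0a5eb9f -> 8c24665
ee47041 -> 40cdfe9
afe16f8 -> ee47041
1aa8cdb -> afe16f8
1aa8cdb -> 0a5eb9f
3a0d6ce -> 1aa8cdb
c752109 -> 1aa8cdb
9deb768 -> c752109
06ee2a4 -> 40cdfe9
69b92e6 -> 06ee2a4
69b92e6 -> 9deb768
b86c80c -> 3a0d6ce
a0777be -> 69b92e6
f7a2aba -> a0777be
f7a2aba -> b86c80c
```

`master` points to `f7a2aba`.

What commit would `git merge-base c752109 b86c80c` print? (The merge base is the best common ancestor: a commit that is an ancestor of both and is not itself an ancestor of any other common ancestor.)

Ancestors of c752109: {0a5eb9f, 1aa8cdb, 40cdfe9, 8ba421f, 8c24665, afe16f8, c752109, ee47041}.
Ancestors of b86c80c: {0a5eb9f, 1aa8cdb, 3a0d6ce, 40cdfe9, 8ba421f, 8c24665, afe16f8, b86c80c, ee47041}.
Common ancestors: {0a5eb9f, 1aa8cdb, 40cdfe9, 8ba421f, 8c24665, afe16f8, ee47041}.
Among these, 1aa8cdb is not an ancestor of any other common ancestor — it is the merge base.

1aa8cdb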